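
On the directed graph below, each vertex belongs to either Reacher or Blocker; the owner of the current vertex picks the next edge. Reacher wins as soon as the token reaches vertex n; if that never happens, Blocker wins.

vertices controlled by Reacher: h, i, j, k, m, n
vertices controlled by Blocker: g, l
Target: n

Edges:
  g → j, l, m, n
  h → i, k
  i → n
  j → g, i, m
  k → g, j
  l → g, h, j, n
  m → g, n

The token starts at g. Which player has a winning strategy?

A0 = {n}
A1: add {i, m} — i (Reacher) has i→n; m (Reacher) has m→n.
A2: add {h, j} — h (Reacher) has h→i; j (Reacher) has j→i.
A3: add {k} — k (Reacher) has k→j.
A4 = A3; e.g. g (Blocker) can still go to l. Fixed point.
g never enters the attractor, so Blocker can avoid the target forever.

Blocker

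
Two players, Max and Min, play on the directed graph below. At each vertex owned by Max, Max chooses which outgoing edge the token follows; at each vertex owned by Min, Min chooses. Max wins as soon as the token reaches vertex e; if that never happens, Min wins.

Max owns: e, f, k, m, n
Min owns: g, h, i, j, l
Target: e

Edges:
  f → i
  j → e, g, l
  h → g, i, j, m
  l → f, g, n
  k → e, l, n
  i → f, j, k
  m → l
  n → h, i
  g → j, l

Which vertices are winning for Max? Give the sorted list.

e, k

A0 = {e}
A1: add {k} — k (Max) has k→e.
A2 = A1; e.g. f (Max) has no edge into A1. Fixed point.
Max's winning region = {e, k}.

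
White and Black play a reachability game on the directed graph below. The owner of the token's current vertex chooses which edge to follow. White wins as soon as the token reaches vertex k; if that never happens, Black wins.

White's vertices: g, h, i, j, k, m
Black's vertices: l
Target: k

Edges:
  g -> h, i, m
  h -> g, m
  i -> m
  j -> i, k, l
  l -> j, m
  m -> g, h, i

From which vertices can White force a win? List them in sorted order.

A0 = {k}
A1: add {j} — j (White) has j→k.
A2 = A1; e.g. g (White) has no edge into A1. Fixed point.
White's winning region = {j, k}.

j, k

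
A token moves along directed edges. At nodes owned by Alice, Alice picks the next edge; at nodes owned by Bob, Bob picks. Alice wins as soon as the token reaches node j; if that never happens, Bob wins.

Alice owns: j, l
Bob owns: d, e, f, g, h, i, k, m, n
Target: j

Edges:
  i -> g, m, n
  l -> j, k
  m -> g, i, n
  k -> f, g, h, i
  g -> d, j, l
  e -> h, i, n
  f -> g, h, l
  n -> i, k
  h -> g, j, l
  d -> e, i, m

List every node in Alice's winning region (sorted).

j, l

A0 = {j}
A1: add {l} — l (Alice) has l→j.
A2 = A1; e.g. d (Bob) can still go to e. Fixed point.
Alice's winning region = {j, l}.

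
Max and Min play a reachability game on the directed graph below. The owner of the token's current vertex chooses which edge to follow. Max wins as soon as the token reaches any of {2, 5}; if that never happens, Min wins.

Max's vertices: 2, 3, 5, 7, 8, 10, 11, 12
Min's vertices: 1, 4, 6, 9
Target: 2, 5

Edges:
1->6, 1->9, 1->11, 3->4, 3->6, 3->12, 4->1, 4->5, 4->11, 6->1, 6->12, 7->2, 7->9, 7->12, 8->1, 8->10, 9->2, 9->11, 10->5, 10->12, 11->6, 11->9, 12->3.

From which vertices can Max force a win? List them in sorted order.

A0 = {2, 5}
A1: add {7, 10} — 7 (Max) has 7→2; 10 (Max) has 10→5.
A2: add {8} — 8 (Max) has 8→10.
A3 = A2; e.g. 1 (Min) can still go to 6. Fixed point.
Max's winning region = {2, 5, 7, 8, 10}.

2, 5, 7, 8, 10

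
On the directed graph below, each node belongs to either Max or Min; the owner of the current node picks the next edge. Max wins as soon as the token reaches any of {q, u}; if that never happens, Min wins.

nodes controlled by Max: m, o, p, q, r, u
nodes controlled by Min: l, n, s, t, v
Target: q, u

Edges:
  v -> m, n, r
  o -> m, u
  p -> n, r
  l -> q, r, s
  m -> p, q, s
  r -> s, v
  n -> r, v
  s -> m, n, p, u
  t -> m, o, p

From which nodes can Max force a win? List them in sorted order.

m, o, q, u

A0 = {q, u}
A1: add {m, o} — m (Max) has m→q; o (Max) has o→u.
A2 = A1; e.g. l (Min) can still go to r. Fixed point.
Max's winning region = {m, o, q, u}.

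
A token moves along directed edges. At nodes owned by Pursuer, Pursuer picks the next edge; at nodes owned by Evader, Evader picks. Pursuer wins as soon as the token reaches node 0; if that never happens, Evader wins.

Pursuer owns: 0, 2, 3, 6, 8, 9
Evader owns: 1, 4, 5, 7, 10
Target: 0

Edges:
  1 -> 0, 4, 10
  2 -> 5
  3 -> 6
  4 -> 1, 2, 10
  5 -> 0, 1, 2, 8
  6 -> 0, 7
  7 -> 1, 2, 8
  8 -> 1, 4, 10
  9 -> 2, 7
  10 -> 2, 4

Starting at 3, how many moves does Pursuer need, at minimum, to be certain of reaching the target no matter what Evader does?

A0 = {0}
A1: add {6} — 6 (Pursuer) has 6→0.
A2: add {3} — 3 (Pursuer) has 3→6.
A3 = A2; e.g. 1 (Evader) can still go to 4. Fixed point.
3 enters the attractor at level 2, so Pursuer can force the target in 2 moves from there.

2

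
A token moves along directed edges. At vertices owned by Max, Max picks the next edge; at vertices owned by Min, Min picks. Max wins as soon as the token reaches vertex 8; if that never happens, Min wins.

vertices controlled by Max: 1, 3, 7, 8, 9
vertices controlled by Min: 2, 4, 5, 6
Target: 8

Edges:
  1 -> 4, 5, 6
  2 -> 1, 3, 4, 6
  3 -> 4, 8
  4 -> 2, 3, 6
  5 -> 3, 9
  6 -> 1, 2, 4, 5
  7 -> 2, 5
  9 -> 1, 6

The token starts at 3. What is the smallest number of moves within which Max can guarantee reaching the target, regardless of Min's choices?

A0 = {8}
A1: add {3} — 3 (Max) has 3→8.
A2 = A1; e.g. 1 (Max) has no edge into A1. Fixed point.
3 enters the attractor at level 1, so Max can force the target in 1 move from there.

1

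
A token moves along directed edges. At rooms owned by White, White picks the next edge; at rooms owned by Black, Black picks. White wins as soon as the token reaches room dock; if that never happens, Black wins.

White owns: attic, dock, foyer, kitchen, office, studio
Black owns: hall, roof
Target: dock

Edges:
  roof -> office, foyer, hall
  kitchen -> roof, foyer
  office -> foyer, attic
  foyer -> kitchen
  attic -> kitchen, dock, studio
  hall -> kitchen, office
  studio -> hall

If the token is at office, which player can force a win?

A0 = {dock}
A1: add {attic} — attic (White) has attic→dock.
A2: add {office} — office (White) has office→attic.
A3 = A2; e.g. roof (Black) can still go to foyer. Fixed point.
office ∈ A2, so White can force the target.

White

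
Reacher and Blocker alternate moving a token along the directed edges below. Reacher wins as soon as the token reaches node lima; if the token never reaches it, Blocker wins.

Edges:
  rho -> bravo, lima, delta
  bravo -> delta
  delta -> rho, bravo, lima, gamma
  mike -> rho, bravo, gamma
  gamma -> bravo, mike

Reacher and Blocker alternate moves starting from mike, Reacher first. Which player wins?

Track states (vertex, player-to-move).
A0 = {(lima,Reacher), (lima,Blocker)}
A1: add {(rho,Reacher), (delta,Reacher)}.
A2: add {(bravo,Blocker)}.
A3: add {(mike,Reacher), (gamma,Reacher)}.
(mike,Reacher) ∈ A3 ⇒ Reacher forces the target.

Reacher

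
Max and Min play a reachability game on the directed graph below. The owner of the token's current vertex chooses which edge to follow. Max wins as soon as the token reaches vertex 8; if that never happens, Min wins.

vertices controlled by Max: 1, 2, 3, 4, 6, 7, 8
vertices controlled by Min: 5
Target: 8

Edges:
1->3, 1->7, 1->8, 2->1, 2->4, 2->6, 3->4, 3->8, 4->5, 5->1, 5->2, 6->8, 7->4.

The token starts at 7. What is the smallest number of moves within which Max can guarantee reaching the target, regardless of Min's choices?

5

A0 = {8}
A1: add {1, 3, 6} — 1 (Max) has 1→8; 3 (Max) has 3→8; 6 (Max) has 6→8.
A2: add {2} — 2 (Max) has 2→1.
A3: add {5} — 5 (Min): all of {1, 2} already in.
A4: add {4} — 4 (Max) has 4→5.
A5: add {7} — 7 (Max) has 7→4.
A5 = all vertices. Fixed point.
7 enters the attractor at level 5, so Max can force the target in 5 moves from there.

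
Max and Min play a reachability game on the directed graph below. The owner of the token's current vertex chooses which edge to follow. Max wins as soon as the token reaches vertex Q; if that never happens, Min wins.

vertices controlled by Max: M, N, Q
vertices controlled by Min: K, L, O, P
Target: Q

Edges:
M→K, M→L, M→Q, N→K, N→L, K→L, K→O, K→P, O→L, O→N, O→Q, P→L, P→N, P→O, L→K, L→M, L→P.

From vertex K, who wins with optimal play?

A0 = {Q}
A1: add {M} — M (Max) has M→Q.
A2 = A1; e.g. K (Min) can still go to L. Fixed point.
K never enters the attractor, so Min can avoid the target forever.

Min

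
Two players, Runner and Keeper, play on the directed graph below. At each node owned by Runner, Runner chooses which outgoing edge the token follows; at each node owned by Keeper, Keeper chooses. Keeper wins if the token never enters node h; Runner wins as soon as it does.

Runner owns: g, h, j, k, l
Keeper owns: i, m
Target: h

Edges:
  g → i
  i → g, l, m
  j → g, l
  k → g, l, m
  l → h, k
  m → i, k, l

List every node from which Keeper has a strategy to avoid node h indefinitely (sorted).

g, i, m

A0 = {h}
A1: add {l} — l (Runner) has l→h.
A2: add {j, k} — j (Runner) has j→l; k (Runner) has k→l.
A3 = A2; e.g. g (Runner) has no edge into A2. Fixed point.
Runner's attractor = {h, j, k, l}; Keeper avoids the target exactly from the complement.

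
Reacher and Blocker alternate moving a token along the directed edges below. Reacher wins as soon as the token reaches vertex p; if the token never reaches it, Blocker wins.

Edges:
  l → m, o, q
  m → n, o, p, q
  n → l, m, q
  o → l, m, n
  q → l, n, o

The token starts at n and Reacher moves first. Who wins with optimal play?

Track states (vertex, player-to-move).
A0 = {(p,Reacher), (p,Blocker)}
A1: add {(m,Reacher)}.
A2 = A1; e.g. (l,Reacher) stays out. (n,Reacher) never enters ⇒ Blocker avoids the target.

Blocker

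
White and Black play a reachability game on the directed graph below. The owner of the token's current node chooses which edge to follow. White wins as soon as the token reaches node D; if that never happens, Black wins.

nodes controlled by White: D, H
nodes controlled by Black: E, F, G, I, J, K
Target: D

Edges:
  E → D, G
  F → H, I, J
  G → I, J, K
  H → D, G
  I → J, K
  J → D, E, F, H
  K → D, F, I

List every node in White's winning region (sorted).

A0 = {D}
A1: add {H} — H (White) has H→D.
A2 = A1; e.g. E (Black) can still go to G. Fixed point.
White's winning region = {D, H}.

D, H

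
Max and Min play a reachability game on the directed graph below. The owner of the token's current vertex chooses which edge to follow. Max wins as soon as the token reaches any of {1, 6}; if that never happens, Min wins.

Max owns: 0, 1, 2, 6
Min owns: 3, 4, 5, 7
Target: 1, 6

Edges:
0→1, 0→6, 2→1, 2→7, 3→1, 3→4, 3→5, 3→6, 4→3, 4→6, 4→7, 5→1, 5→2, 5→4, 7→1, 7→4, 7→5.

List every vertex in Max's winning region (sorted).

A0 = {1, 6}
A1: add {0, 2} — 0 (Max) has 0→1; 2 (Max) has 2→1.
A2 = A1; e.g. 3 (Min) can still go to 4. Fixed point.
Max's winning region = {0, 1, 2, 6}.

0, 1, 2, 6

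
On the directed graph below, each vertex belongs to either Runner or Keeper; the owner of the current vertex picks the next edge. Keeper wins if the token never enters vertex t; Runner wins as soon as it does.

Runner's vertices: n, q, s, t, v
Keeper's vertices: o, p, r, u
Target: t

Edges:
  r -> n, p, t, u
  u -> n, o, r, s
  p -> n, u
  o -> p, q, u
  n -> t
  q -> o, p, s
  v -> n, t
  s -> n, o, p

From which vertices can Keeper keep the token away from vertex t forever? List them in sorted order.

A0 = {t}
A1: add {n, v} — n (Runner) has n→t; v (Runner) has v→t.
A2: add {s} — s (Runner) has s→n.
A3: add {q} — q (Runner) has q→s.
A4 = A3; e.g. o (Keeper) can still go to p. Fixed point.
Runner's attractor = {n, q, s, t, v}; Keeper avoids the target exactly from the complement.

o, p, r, u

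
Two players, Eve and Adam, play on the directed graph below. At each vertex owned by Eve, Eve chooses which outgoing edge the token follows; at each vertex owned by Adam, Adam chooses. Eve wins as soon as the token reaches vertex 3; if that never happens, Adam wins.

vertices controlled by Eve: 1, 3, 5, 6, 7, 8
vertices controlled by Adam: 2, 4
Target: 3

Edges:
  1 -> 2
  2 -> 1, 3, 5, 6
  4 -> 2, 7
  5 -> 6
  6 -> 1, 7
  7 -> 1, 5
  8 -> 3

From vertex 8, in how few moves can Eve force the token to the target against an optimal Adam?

1

A0 = {3}
A1: add {8} — 8 (Eve) has 8→3.
A2 = A1; e.g. 1 (Eve) has no edge into A1. Fixed point.
8 enters the attractor at level 1, so Eve can force the target in 1 move from there.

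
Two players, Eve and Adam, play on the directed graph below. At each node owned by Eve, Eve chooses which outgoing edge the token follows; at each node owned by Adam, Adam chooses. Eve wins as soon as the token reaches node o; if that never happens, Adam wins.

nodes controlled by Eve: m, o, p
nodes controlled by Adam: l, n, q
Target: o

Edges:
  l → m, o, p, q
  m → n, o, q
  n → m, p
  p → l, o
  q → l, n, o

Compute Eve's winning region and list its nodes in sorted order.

A0 = {o}
A1: add {m, p} — m (Eve) has m→o; p (Eve) has p→o.
A2: add {n} — n (Adam): all of {m, p} already in.
A3 = A2; e.g. l (Adam) can still go to q. Fixed point.
Eve's winning region = {m, n, o, p}.

m, n, o, p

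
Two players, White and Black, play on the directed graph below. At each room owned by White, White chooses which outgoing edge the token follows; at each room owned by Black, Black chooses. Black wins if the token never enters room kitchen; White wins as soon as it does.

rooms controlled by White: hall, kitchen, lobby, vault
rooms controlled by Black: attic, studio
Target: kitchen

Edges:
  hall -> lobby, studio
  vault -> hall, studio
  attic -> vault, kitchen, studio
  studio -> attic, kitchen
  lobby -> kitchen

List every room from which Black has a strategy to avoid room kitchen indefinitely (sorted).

A0 = {kitchen}
A1: add {lobby} — lobby (White) has lobby→kitchen.
A2: add {hall} — hall (White) has hall→lobby.
A3: add {vault} — vault (White) has vault→hall.
A4 = A3; e.g. attic (Black) can still go to studio. Fixed point.
White's attractor = {hall, kitchen, lobby, vault}; Black avoids the target exactly from the complement.

attic, studio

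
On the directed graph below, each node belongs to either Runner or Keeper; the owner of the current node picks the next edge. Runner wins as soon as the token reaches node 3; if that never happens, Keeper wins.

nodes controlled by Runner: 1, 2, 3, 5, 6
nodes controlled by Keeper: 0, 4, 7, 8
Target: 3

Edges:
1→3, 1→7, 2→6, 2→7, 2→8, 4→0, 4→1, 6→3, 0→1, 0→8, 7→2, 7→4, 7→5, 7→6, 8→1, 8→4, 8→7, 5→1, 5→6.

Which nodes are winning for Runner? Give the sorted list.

1, 2, 3, 5, 6

A0 = {3}
A1: add {1, 6} — 1 (Runner) has 1→3; 6 (Runner) has 6→3.
A2: add {2, 5} — 2 (Runner) has 2→6; 5 (Runner) has 5→1.
A3 = A2; e.g. 0 (Keeper) can still go to 8. Fixed point.
Runner's winning region = {1, 2, 3, 5, 6}.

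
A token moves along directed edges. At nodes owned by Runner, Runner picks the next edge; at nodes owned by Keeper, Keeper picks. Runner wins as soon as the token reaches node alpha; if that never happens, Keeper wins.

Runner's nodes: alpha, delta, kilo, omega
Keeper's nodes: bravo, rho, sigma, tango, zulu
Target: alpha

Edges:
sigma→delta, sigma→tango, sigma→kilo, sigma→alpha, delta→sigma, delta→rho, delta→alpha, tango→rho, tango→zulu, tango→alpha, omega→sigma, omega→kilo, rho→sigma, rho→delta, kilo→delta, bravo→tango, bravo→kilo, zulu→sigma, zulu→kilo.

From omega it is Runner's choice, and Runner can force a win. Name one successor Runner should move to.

A0 = {alpha}
A1: add {delta} — delta (Runner) has delta→alpha.
A2: add {kilo} — kilo (Runner) has kilo→delta.
A3: add {omega} — omega (Runner) has omega→kilo.
A4 = A3; e.g. sigma (Keeper) can still go to tango. Fixed point.
From omega, successor kilo is in the attractor (rank 2); the other successor sigma is not.

kilo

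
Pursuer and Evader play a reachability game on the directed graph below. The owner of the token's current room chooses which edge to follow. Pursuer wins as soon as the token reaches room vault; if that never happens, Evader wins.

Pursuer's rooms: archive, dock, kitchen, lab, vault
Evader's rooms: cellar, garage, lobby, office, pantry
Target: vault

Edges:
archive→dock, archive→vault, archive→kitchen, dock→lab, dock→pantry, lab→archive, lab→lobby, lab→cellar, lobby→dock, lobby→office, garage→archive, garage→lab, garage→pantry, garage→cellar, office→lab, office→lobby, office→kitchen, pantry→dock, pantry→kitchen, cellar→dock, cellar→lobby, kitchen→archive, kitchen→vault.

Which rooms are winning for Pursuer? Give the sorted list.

A0 = {vault}
A1: add {archive, kitchen} — archive (Pursuer) has archive→vault; kitchen (Pursuer) has kitchen→vault.
A2: add {lab} — lab (Pursuer) has lab→archive.
A3: add {dock} — dock (Pursuer) has dock→lab.
A4: add {pantry} — pantry (Evader): all of {dock, kitchen} already in.
A5 = A4; e.g. lobby (Evader) can still go to office. Fixed point.
Pursuer's winning region = {archive, dock, kitchen, lab, pantry, vault}.

archive, dock, kitchen, lab, pantry, vault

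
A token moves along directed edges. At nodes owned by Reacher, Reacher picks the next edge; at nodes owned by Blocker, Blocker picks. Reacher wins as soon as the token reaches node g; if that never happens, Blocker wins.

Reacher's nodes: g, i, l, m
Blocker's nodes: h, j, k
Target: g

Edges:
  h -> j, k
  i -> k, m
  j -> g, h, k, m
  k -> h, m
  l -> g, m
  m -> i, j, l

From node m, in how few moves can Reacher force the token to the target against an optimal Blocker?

2

A0 = {g}
A1: add {l} — l (Reacher) has l→g.
A2: add {m} — m (Reacher) has m→l.
m enters the attractor at level 2, so Reacher can force the target in 2 moves from there.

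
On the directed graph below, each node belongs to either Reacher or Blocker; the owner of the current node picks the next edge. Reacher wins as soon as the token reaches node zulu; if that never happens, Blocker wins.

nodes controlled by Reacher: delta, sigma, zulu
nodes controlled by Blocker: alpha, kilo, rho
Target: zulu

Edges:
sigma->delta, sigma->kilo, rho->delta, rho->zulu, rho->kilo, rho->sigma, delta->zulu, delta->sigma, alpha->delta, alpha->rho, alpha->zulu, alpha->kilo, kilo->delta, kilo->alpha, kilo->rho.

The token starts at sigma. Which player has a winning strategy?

Reacher

A0 = {zulu}
A1: add {delta} — delta (Reacher) has delta→zulu.
A2: add {sigma} — sigma (Reacher) has sigma→delta.
A3 = A2; e.g. alpha (Blocker) can still go to rho. Fixed point.
sigma ∈ A2, so Reacher can force the target.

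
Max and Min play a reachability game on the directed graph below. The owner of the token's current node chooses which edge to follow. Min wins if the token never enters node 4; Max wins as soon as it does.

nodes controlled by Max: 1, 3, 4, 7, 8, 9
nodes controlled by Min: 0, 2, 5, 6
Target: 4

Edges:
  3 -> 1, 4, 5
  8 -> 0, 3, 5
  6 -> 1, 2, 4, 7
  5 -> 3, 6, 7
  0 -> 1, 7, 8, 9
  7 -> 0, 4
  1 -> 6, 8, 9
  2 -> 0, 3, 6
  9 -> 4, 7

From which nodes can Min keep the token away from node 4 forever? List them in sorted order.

A0 = {4}
A1: add {3, 7, 9} — 3 (Max) has 3→4; 7 (Max) has 7→4; 9 (Max) has 9→4.
A2: add {1, 8} — 1 (Max) has 1→9; 8 (Max) has 8→3.
A3: add {0} — 0 (Min): all of {1, 7, 8, 9} already in.
A4 = A3; e.g. 2 (Min) can still go to 6. Fixed point.
Max's attractor = {0, 1, 3, 4, 7, 8, 9}; Min avoids the target exactly from the complement.

2, 5, 6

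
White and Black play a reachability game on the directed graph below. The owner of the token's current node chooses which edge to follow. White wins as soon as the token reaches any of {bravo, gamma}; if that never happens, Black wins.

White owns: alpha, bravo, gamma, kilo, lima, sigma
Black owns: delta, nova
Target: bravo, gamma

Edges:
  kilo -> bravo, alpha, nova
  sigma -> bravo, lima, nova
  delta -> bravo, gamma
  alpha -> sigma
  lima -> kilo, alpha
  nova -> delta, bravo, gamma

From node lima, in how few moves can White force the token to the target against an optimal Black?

A0 = {bravo, gamma}
A1: add {delta, kilo, sigma} — kilo (White) has kilo→bravo; sigma (White) has sigma→bravo; delta (Black): all of {bravo, gamma} already in.
A2: add {alpha, lima, nova} — alpha (White) has alpha→sigma; lima (White) has lima→kilo; nova (Black): all of {delta, bravo, gamma} already in.
A2 = all vertices. Fixed point.
lima enters the attractor at level 2, so White can force the target in 2 moves from there.

2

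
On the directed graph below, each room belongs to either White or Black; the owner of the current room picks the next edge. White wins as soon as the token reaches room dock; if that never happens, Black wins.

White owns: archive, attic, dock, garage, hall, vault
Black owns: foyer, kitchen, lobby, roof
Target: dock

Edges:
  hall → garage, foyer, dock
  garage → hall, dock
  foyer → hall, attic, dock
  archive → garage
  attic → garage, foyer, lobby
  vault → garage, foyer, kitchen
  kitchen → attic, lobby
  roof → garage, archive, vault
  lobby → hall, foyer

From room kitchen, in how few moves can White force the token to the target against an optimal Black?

A0 = {dock}
A1: add {garage, hall} — hall (White) has hall→dock; garage (White) has garage→dock.
A2: add {archive, attic, vault} — archive (White) has archive→garage; attic (White) has attic→garage; vault (White) has vault→garage.
A3: add {foyer, roof} — foyer (Black): all of {hall, attic, dock} already in; roof (Black): all of {garage, archive, vault} already in.
A4: add {lobby} — lobby (Black): all of {hall, foyer} already in.
A5: add {kitchen} — kitchen (Black): all of {attic, lobby} already in.
A5 = all vertices. Fixed point.
kitchen enters the attractor at level 5, so White can force the target in 5 moves from there.

5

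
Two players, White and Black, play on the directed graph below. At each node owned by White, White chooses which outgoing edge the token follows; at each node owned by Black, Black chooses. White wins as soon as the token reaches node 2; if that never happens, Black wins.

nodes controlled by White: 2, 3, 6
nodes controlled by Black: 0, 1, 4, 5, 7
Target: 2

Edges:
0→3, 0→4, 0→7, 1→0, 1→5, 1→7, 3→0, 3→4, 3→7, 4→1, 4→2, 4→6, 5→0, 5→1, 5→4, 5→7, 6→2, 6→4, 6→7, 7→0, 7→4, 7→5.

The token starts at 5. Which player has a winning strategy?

A0 = {2}
A1: add {6} — 6 (White) has 6→2.
A2 = A1; e.g. 0 (Black) can still go to 3. Fixed point.
5 never enters the attractor, so Black can avoid the target forever.

Black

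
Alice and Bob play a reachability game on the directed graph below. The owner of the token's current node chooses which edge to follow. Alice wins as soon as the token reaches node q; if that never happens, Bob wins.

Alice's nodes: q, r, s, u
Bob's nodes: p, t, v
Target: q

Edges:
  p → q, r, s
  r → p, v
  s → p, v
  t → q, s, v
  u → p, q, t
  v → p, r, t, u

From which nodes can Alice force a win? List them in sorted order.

q, u

A0 = {q}
A1: add {u} — u (Alice) has u→q.
A2 = A1; e.g. p (Bob) can still go to r. Fixed point.
Alice's winning region = {q, u}.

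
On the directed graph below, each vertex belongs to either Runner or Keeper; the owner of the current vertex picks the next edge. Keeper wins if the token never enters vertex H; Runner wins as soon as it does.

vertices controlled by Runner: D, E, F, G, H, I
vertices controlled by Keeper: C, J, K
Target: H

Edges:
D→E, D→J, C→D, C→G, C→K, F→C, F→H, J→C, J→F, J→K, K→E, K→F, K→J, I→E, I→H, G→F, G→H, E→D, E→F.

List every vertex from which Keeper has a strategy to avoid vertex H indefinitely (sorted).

A0 = {H}
A1: add {F, G, I} — F (Runner) has F→H; G (Runner) has G→H; I (Runner) has I→H.
A2: add {E} — E (Runner) has E→F.
A3: add {D} — D (Runner) has D→E.
A4 = A3; e.g. C (Keeper) can still go to K. Fixed point.
Runner's attractor = {D, E, F, G, H, I}; Keeper avoids the target exactly from the complement.

C, J, K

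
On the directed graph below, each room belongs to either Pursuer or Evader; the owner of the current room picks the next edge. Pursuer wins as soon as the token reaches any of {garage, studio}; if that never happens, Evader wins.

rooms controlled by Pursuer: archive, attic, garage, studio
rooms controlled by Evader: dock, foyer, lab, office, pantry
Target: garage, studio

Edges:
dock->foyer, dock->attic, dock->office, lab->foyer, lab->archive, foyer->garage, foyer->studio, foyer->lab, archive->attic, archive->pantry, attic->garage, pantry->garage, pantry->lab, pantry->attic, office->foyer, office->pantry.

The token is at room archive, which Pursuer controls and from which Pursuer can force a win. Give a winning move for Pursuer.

A0 = {garage, studio}
A1: add {attic} — attic (Pursuer) has attic→garage.
A2: add {archive} — archive (Pursuer) has archive→attic.
A3 = A2; e.g. dock (Evader) can still go to foyer. Fixed point.
From archive, successor attic is in the attractor (rank 1); the other successor pantry is not.

attic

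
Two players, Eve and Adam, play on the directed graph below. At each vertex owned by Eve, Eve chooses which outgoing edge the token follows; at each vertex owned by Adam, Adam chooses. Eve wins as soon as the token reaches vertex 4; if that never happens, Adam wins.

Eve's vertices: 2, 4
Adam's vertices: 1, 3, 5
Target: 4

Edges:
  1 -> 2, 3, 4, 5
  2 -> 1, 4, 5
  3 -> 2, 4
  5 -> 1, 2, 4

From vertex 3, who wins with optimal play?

Eve

A0 = {4}
A1: add {2} — 2 (Eve) has 2→4.
A2: add {3} — 3 (Adam): all of {2, 4} already in.
A3 = A2; e.g. 1 (Adam) can still go to 5. Fixed point.
3 ∈ A2, so Eve can force the target.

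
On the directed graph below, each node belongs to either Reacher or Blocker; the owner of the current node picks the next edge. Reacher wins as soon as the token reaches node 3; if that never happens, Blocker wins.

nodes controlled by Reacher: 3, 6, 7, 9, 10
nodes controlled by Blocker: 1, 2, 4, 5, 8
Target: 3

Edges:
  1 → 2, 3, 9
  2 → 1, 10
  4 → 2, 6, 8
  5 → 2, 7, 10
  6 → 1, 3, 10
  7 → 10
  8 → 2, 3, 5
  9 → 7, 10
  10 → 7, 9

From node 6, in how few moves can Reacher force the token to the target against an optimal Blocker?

1

A0 = {3}
A1: add {6} — 6 (Reacher) has 6→3.
A2 = A1; e.g. 1 (Blocker) can still go to 2. Fixed point.
6 enters the attractor at level 1, so Reacher can force the target in 1 move from there.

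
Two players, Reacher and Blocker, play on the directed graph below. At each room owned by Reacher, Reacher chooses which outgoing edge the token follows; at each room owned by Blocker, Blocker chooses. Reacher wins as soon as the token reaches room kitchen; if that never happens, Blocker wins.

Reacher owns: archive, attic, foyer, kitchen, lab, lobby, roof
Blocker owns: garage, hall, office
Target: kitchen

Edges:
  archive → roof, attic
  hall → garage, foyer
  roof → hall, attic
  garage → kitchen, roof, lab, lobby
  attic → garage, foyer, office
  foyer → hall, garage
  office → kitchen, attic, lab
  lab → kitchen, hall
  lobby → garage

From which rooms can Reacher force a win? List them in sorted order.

kitchen, lab

A0 = {kitchen}
A1: add {lab} — lab (Reacher) has lab→kitchen.
A2 = A1; e.g. archive (Reacher) has no edge into A1. Fixed point.
Reacher's winning region = {kitchen, lab}.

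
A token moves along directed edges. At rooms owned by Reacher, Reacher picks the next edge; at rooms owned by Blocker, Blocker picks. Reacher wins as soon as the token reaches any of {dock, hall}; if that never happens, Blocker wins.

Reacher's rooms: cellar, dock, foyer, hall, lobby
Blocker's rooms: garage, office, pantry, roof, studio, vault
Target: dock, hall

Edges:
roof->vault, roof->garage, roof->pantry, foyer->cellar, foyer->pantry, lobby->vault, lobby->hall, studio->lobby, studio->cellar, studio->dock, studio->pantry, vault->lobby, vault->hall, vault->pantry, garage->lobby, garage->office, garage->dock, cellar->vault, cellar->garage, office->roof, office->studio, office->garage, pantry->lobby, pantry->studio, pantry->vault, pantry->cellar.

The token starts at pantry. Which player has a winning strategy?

A0 = {dock, hall}
A1: add {lobby} — lobby (Reacher) has lobby→hall.
A2 = A1; e.g. roof (Blocker) can still go to vault. Fixed point.
pantry never enters the attractor, so Blocker can avoid the target forever.

Blocker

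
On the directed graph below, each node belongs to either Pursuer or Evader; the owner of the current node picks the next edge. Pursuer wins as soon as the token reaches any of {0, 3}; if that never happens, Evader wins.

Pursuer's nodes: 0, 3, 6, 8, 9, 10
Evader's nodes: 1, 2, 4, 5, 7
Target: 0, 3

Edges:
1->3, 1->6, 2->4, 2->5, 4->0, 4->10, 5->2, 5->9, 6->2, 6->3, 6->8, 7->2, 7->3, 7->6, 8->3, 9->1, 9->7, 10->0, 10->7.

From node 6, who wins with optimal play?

Pursuer

A0 = {0, 3}
A1: add {6, 8, 10} — 6 (Pursuer) has 6→3; 8 (Pursuer) has 8→3; 10 (Pursuer) has 10→0.
6 ∈ A1, so Pursuer can force the target.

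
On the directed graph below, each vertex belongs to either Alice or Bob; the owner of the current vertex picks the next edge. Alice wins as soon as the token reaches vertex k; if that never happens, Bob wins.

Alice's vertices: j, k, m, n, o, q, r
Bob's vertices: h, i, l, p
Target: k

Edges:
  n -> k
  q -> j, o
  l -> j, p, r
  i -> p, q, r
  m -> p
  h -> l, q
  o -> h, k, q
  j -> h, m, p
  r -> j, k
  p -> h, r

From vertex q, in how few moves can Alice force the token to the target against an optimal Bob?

A0 = {k}
A1: add {n, o, r} — n (Alice) has n→k; o (Alice) has o→k; r (Alice) has r→k.
A2: add {q} — q (Alice) has q→o.
A3 = A2; e.g. h (Bob) can still go to l. Fixed point.
q enters the attractor at level 2, so Alice can force the target in 2 moves from there.

2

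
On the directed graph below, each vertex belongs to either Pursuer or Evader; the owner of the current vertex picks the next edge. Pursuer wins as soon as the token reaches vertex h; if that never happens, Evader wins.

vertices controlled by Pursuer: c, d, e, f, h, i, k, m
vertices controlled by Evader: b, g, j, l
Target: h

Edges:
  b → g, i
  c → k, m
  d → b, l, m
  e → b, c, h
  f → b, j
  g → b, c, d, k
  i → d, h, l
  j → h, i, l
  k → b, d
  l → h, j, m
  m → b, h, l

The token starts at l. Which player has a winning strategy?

Evader

A0 = {h}
A1: add {e, i, m} — e (Pursuer) has e→h; i (Pursuer) has i→h; m (Pursuer) has m→h.
A2: add {c, d} — c (Pursuer) has c→m; d (Pursuer) has d→m.
A3: add {k} — k (Pursuer) has k→d.
A4 = A3; e.g. b (Evader) can still go to g. Fixed point.
l never enters the attractor, so Evader can avoid the target forever.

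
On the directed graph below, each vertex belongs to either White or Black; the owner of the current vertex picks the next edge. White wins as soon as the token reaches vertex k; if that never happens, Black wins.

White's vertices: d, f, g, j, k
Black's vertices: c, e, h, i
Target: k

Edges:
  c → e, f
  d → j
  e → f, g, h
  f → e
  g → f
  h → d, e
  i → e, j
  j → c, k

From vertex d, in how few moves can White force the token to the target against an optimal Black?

A0 = {k}
A1: add {j} — j (White) has j→k.
A2: add {d} — d (White) has d→j.
A3 = A2; e.g. c (Black) can still go to e. Fixed point.
d enters the attractor at level 2, so White can force the target in 2 moves from there.

2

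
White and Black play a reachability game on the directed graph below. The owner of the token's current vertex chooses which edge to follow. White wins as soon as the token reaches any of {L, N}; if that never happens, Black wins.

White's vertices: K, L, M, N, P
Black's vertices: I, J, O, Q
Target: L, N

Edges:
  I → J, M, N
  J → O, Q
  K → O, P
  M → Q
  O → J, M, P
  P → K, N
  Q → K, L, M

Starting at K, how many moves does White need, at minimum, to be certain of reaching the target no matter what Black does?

2

A0 = {L, N}
A1: add {P} — P (White) has P→N.
A2: add {K} — K (White) has K→P.
A3 = A2; e.g. I (Black) can still go to J. Fixed point.
K enters the attractor at level 2, so White can force the target in 2 moves from there.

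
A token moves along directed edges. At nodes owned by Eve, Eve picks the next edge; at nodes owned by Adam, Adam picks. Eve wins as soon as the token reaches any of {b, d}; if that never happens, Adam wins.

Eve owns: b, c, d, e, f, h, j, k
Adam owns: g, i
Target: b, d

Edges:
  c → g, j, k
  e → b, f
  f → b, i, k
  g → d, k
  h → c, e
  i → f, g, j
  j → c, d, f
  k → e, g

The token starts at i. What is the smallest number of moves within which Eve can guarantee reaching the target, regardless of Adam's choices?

4

A0 = {b, d}
A1: add {e, f, j} — e (Eve) has e→b; f (Eve) has f→b; j (Eve) has j→d.
A2: add {c, h, k} — c (Eve) has c→j; h (Eve) has h→e; k (Eve) has k→e.
A3: add {g} — g (Adam): all of {d, k} already in.
A4: add {i} — i (Adam): all of {f, g, j} already in.
A4 = all vertices. Fixed point.
i enters the attractor at level 4, so Eve can force the target in 4 moves from there.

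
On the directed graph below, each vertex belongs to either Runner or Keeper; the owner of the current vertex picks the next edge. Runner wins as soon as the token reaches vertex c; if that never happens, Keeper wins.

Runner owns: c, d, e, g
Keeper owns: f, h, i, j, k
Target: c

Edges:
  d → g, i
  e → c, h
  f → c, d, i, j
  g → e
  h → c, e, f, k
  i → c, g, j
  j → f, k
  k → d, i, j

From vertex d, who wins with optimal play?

Runner

A0 = {c}
A1: add {e} — e (Runner) has e→c.
A2: add {g} — g (Runner) has g→e.
A3: add {d} — d (Runner) has d→g.
A4 = A3; e.g. f (Keeper) can still go to i. Fixed point.
d ∈ A3, so Runner can force the target.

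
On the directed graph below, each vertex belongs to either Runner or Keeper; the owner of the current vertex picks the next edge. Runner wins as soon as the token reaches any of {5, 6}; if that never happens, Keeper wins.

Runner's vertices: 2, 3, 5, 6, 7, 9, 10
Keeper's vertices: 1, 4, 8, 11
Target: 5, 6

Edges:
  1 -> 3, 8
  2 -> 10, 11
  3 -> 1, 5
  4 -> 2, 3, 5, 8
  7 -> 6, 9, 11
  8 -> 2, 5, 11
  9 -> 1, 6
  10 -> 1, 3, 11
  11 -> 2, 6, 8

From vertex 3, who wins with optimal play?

A0 = {5, 6}
A1: add {3, 7, 9} — 3 (Runner) has 3→5; 7 (Runner) has 7→6; 9 (Runner) has 9→6.
3 ∈ A1, so Runner can force the target.

Runner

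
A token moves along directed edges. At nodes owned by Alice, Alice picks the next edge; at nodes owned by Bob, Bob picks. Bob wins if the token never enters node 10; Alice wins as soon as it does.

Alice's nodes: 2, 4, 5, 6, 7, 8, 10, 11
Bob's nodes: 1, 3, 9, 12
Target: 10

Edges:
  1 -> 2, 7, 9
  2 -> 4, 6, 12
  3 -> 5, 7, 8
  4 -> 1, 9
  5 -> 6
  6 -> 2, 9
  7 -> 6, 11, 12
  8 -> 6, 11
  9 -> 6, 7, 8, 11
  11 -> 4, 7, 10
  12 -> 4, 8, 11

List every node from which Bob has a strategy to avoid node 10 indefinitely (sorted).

1, 2, 3, 4, 5, 6, 9, 12

A0 = {10}
A1: add {11} — 11 (Alice) has 11→10.
A2: add {7, 8} — 7 (Alice) has 7→11; 8 (Alice) has 8→11.
A3 = A2; e.g. 1 (Bob) can still go to 2. Fixed point.
Alice's attractor = {7, 8, 10, 11}; Bob avoids the target exactly from the complement.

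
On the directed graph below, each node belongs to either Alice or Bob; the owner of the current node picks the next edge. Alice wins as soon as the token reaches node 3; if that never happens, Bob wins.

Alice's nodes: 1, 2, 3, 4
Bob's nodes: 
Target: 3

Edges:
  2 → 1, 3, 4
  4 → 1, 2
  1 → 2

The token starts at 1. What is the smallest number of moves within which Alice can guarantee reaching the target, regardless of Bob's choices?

2

A0 = {3}
A1: add {2} — 2 (Alice) has 2→3.
A2: add {1, 4} — 1 (Alice) has 1→2; 4 (Alice) has 4→2.
A2 = all vertices. Fixed point.
1 enters the attractor at level 2, so Alice can force the target in 2 moves from there.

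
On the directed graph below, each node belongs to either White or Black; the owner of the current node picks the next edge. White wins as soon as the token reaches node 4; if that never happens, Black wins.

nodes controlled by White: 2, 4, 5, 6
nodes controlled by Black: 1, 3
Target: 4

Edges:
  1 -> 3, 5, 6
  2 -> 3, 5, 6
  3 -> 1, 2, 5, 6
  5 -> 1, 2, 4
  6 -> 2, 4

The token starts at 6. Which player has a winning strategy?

A0 = {4}
A1: add {5, 6} — 5 (White) has 5→4; 6 (White) has 6→4.
6 ∈ A1, so White can force the target.

White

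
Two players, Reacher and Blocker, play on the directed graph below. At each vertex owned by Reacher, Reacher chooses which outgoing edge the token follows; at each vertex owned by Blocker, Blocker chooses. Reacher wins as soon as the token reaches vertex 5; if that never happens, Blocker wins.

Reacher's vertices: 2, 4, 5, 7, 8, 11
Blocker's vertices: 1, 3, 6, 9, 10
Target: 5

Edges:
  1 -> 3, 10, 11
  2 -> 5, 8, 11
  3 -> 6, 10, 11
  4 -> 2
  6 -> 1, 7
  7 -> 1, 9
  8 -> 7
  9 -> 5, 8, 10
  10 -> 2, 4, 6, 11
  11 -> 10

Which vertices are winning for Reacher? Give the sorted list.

A0 = {5}
A1: add {2} — 2 (Reacher) has 2→5.
A2: add {4} — 4 (Reacher) has 4→2.
A3 = A2; e.g. 1 (Blocker) can still go to 3. Fixed point.
Reacher's winning region = {2, 4, 5}.

2, 4, 5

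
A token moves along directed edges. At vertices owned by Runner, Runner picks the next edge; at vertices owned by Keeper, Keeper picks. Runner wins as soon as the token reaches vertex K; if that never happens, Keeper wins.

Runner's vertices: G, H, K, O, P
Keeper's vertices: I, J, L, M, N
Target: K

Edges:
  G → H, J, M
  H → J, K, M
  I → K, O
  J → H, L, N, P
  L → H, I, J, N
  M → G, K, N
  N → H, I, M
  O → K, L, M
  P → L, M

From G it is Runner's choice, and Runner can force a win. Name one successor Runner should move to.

A0 = {K}
A1: add {H, O} — H (Runner) has H→K; O (Runner) has O→K.
A2: add {G, I} — G (Runner) has G→H; I (Keeper): all of {K, O} already in.
A3 = A2; e.g. J (Keeper) can still go to L. Fixed point.
From G, successor H is in the attractor (rank 1); the other successors J, M are not.

H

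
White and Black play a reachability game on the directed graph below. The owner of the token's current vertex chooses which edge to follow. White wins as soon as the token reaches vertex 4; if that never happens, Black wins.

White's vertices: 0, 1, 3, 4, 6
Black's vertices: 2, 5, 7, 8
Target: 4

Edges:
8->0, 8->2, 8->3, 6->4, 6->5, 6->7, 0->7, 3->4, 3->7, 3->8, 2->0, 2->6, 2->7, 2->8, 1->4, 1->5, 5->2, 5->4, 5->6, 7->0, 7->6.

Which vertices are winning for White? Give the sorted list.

A0 = {4}
A1: add {1, 3, 6} — 1 (White) has 1→4; 3 (White) has 3→4; 6 (White) has 6→4.
A2 = A1; e.g. 0 (White) has no edge into A1. Fixed point.
White's winning region = {1, 3, 4, 6}.

1, 3, 4, 6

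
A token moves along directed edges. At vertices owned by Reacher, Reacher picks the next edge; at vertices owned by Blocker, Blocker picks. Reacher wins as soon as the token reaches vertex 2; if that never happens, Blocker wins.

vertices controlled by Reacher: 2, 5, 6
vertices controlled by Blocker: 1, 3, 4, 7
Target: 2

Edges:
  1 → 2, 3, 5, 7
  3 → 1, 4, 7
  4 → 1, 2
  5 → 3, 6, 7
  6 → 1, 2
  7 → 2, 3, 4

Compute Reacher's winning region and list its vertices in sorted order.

2, 5, 6

A0 = {2}
A1: add {6} — 6 (Reacher) has 6→2.
A2: add {5} — 5 (Reacher) has 5→6.
A3 = A2; e.g. 1 (Blocker) can still go to 3. Fixed point.
Reacher's winning region = {2, 5, 6}.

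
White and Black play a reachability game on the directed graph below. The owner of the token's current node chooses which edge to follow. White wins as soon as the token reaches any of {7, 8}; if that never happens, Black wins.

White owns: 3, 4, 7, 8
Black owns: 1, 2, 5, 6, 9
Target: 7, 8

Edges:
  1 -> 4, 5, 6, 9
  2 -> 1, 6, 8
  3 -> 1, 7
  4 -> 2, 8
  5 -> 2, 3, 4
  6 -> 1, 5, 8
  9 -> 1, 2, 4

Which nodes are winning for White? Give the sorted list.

3, 4, 7, 8

A0 = {7, 8}
A1: add {3, 4} — 3 (White) has 3→7; 4 (White) has 4→8.
A2 = A1; e.g. 1 (Black) can still go to 5. Fixed point.
White's winning region = {3, 4, 7, 8}.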